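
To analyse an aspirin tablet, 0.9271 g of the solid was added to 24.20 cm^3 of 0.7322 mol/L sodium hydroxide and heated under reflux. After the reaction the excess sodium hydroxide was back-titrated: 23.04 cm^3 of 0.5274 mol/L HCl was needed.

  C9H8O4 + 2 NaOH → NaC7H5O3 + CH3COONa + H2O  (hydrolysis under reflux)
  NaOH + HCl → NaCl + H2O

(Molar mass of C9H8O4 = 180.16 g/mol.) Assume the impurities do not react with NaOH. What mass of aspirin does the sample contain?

n(NaOH) added = 0.02420 × 0.7322 = 0.01772 mol
n(HCl) used in back-titration = 0.02304 × 0.5274 = 0.01215 mol
n(NaOH) left over = 0.01215 mol (1:1 ratio)
n(NaOH) consumed by analyte = 0.01772 − 0.01215 = 5.568 × 10^-3 mol
From the 1:2 ratio, n(C9H8O4) = 1/2 × 5.568 × 10^-3 = 2.784 × 10^-3 mol
mass of C9H8O4 = 2.784 × 10^-3 × 180.16 = 0.5016 g

0.5016 g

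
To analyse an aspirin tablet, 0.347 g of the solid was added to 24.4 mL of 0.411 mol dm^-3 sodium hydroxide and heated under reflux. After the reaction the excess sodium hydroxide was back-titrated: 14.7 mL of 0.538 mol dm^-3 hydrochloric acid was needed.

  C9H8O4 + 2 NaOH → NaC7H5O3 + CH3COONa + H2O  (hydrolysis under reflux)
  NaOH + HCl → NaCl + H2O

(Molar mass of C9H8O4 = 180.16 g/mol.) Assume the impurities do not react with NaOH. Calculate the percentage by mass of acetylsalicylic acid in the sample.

55.0 %

n(NaOH) added = 0.0244 × 0.411 = 0.0100 mol
n(HCl) used in back-titration = 0.0147 × 0.538 = 7.91 × 10^-3 mol
n(NaOH) left over = 7.91 × 10^-3 mol (1:1 ratio)
n(NaOH) consumed by analyte = 0.0100 − 7.91 × 10^-3 = 2.12 × 10^-3 mol
From the 1:2 ratio, n(C9H8O4) = 1/2 × 2.12 × 10^-3 = 1.06 × 10^-3 mol
mass of C9H8O4 = 1.06 × 10^-3 × 180.16 = 0.191 g
% C9H8O4 = 0.191 / 0.347 × 100 = 55.0 %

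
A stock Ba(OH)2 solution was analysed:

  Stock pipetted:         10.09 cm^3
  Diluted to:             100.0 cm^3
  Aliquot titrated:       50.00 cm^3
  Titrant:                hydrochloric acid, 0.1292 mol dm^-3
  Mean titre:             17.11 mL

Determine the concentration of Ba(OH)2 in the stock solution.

Ba(OH)2 + 2 HCl → BaCl2 + 2 H2O
n(HCl) = 0.01711 × 0.1292 = 2.211 × 10^-3 mol
From the 1:2 ratio, n(Ba(OH)2) in the aliquot = 1/2 × 2.211 × 10^-3 = 1.105 × 10^-3 mol
[Ba(OH)2]_dilute = 1.105 × 10^-3 / 0.05000 = 0.02211 mol/L
Dilution factor = 100.0 / 10.09 = 9.911
[Ba(OH)2]_stock = 0.02211 × 9.911 = 0.2191 mol/L

0.2191 mol/L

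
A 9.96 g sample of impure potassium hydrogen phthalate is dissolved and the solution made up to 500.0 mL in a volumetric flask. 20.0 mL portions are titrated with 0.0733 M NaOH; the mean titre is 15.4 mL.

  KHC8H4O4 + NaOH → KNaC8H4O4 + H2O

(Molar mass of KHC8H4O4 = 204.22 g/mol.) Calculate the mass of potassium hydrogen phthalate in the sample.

n(NaOH) per titration = 0.0154 × 0.0733 = 1.13 × 10^-3 mol
n(KHC8H4O4) in each aliquot = 1.13 × 10^-3 mol (1:1 ratio)
n(KHC8H4O4) in the whole flask = 1.13 × 10^-3 × 500.0/20.0 = 0.0282 mol
mass of KHC8H4O4 = 0.0282 × 204.22 = 5.76 g

5.76 g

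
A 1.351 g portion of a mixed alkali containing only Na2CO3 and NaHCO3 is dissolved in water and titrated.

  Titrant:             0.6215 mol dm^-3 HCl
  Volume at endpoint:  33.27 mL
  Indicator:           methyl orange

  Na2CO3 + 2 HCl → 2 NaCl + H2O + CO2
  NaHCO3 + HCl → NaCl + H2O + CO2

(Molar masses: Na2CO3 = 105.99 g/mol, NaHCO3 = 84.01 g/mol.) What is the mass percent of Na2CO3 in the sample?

48.83 %

n(HCl) = 0.03327 × 0.6215 = 0.02068 mol
Let x = n(Na2CO3), y = n(NaHCO3).
Titrant: 2x + 1y = 0.02068;  mass: 105.99x + 84.01y = 1.351
Solving, x = 6.224 × 10^-3 mol, y = 8.228 × 10^-3 mol
mass of Na2CO3 = 6.224 × 10^-3 × 105.99 = 0.6597 g
% Na2CO3 = 0.6597 / 1.351 × 100 = 48.83 %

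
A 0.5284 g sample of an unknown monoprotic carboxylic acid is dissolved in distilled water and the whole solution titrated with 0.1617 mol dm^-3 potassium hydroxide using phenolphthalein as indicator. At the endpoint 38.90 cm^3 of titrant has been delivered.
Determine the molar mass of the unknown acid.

n(KOH) = 0.03890 L × 0.1617 mol/L = 6.290 × 10^-3 mol
n(HA) = 6.290 × 10^-3 mol (1:1 ratio)
M = m / n = 0.5284 g / 6.290 × 10^-3 mol = 84.00 g/mol

84.00 g/mol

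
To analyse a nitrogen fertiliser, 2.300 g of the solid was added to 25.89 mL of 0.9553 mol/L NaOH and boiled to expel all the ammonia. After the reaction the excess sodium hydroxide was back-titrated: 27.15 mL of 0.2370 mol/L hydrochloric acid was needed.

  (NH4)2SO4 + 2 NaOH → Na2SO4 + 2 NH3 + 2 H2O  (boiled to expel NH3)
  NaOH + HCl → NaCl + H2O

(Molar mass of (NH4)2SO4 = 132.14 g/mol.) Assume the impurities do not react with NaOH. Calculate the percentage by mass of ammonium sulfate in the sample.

52.56 %

n(NaOH) added = 0.02589 × 0.9553 = 0.02473 mol
n(HCl) used in back-titration = 0.02715 × 0.2370 = 6.435 × 10^-3 mol
n(NaOH) left over = 6.435 × 10^-3 mol (1:1 ratio)
n(NaOH) consumed by analyte = 0.02473 − 6.435 × 10^-3 = 0.01830 mol
From the 1:2 ratio, n((NH4)2SO4) = 1/2 × 0.01830 = 9.149 × 10^-3 mol
mass of (NH4)2SO4 = 9.149 × 10^-3 × 132.14 = 1.209 g
% (NH4)2SO4 = 1.209 / 2.300 × 100 = 52.56 %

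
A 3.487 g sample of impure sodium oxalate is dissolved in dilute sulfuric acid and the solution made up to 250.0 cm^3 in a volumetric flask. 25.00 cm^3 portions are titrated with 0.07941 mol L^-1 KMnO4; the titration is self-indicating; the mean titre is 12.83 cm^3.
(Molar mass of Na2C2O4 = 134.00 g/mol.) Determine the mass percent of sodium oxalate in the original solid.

2 MnO4^- + 5 C2O4^2- + 16 H^+ → 2 Mn^2+ + 10 CO2 + 8 H2O
n(KMnO4) per titration = 0.01283 × 0.07941 = 1.019 × 10^-3 mol
From the 5:2 ratio, n(Na2C2O4) in each aliquot = 5/2 × 1.019 × 10^-3 = 2.547 × 10^-3 mol
n(Na2C2O4) in the whole flask = 2.547 × 10^-3 × 250.0/25.00 = 0.02547 mol
mass of Na2C2O4 = 0.02547 × 134.00 = 3.413 g
% Na2C2O4 = 3.413 / 3.487 × 100 = 97.88 %

97.88 %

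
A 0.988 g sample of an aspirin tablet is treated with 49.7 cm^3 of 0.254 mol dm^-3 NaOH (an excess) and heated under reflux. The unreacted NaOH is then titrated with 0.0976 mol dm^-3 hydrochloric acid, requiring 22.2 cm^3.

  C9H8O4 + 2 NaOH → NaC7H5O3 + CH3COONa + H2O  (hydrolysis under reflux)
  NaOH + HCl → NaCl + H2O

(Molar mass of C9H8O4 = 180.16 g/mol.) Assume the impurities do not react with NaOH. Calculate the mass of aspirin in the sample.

n(NaOH) added = 0.0497 × 0.254 = 0.0126 mol
n(HCl) used in back-titration = 0.0222 × 0.0976 = 2.17 × 10^-3 mol
n(NaOH) left over = 2.17 × 10^-3 mol (1:1 ratio)
n(NaOH) consumed by analyte = 0.0126 − 2.17 × 10^-3 = 0.0105 mol
From the 1:2 ratio, n(C9H8O4) = 1/2 × 0.0105 = 5.23 × 10^-3 mol
mass of C9H8O4 = 5.23 × 10^-3 × 180.16 = 0.942 g

0.942 g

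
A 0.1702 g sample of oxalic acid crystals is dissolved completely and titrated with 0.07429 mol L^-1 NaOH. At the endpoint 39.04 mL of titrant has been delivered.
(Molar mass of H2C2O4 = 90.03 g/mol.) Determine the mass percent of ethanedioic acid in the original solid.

76.71 %

H2C2O4 + 2 NaOH → Na2C2O4 + 2 H2O
n(NaOH) = 0.03904 L × 0.07429 mol/L = 2.900 × 10^-3 mol
From the 1:2 ratio, n(H2C2O4) = 1/2 × 2.900 × 10^-3 = 1.450 × 10^-3 mol
mass of H2C2O4 = 1.450 × 10^-3 × 90.03 g/mol = 0.1306 g
% H2C2O4 = 0.1306 / 0.1702 × 100 = 76.71 %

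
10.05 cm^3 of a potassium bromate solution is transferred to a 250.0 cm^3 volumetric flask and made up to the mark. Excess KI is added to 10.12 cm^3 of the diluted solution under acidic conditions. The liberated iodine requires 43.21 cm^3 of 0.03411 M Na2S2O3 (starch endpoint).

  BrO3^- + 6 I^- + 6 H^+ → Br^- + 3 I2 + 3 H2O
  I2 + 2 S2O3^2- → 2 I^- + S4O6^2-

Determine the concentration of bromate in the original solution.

n(S2O3^2-) = 0.04321 × 0.03411 = 1.474 × 10^-3 mol
n(I2) = n(S2O3^2-)/2 = 7.369 × 10^-4 mol
From the 1:3 ratio, n(BrO3^-) in the aliquot = 1/3 × 7.369 × 10^-4 = 2.456 × 10^-4 mol
[BrO3^-]_dilute = 2.456 × 10^-4 / 0.01012 = 0.02427 mol/L
[BrO3^-]_original = 0.02427 × 250.0/10.05 = 0.6038 mol/L

0.6038 M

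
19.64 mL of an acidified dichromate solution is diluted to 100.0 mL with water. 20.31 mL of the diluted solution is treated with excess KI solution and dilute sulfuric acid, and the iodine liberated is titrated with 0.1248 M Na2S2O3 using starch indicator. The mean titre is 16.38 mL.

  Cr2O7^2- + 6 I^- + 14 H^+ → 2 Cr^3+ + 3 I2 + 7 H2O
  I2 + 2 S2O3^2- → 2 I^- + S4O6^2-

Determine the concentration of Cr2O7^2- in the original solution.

0.08541 M

n(S2O3^2-) = 0.01638 × 0.1248 = 2.044 × 10^-3 mol
n(I2) = n(S2O3^2-)/2 = 1.022 × 10^-3 mol
From the 1:3 ratio, n(Cr2O7^2-) in the aliquot = 1/3 × 1.022 × 10^-3 = 3.407 × 10^-4 mol
[Cr2O7^2-]_dilute = 3.407 × 10^-4 / 0.02031 = 0.01678 mol/L
[Cr2O7^2-]_original = 0.01678 × 100.0/19.64 = 0.08541 mol/L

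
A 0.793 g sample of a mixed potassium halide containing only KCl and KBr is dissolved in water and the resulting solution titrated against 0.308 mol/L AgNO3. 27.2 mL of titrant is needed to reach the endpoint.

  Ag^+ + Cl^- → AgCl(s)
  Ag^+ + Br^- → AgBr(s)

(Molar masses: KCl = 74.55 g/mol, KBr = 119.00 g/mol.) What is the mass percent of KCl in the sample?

n(AgNO3) = 0.0272 × 0.308 = 8.38 × 10^-3 mol
Let x = n(KCl), y = n(KBr).
Titrant: 1x + 1y = 8.38 × 10^-3;  mass: 74.55x + 119.00y = 0.793
Solving, x = 4.59 × 10^-3 mol, y = 3.79 × 10^-3 mol
mass of KCl = 4.59 × 10^-3 × 74.55 = 0.342 g
% KCl = 0.342 / 0.793 × 100 = 43.1 %

43.1 %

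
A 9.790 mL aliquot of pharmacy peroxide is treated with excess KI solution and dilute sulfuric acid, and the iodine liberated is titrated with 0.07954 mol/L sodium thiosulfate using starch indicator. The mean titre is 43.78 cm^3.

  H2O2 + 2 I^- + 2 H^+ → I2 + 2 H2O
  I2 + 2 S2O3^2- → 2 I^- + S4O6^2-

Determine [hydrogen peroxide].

0.1778 mol/L

n(S2O3^2-) = 0.04378 × 0.07954 = 3.482 × 10^-3 mol
n(I2) = n(S2O3^2-)/2 = 1.741 × 10^-3 mol
n(H2O2) in the aliquot = 1.741 × 10^-3 mol (1:1 ratio)
[H2O2] = 1.741 × 10^-3 / 0.009790 = 0.1778 mol/L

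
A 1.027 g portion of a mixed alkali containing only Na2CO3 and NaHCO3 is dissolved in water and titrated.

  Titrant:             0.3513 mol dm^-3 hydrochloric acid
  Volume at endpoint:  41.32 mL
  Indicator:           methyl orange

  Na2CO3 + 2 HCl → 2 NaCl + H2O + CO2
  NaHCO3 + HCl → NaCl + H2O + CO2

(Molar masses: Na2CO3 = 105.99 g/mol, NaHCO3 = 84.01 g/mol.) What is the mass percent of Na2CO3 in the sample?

n(HCl) = 0.04132 × 0.3513 = 0.01452 mol
Let x = n(Na2CO3), y = n(NaHCO3).
Titrant: 2x + 1y = 0.01452;  mass: 105.99x + 84.01y = 1.027
Solving, x = 3.103 × 10^-3 mol, y = 8.310 × 10^-3 mol
mass of Na2CO3 = 3.103 × 10^-3 × 105.99 = 0.3289 g
% Na2CO3 = 0.3289 / 1.027 × 100 = 32.02 %

32.02 %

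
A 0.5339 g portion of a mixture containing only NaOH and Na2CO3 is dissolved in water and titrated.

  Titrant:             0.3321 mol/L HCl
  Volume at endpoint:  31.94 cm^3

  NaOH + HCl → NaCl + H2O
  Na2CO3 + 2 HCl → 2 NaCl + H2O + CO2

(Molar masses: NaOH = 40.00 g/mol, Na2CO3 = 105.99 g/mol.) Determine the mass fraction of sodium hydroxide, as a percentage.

16.28 %

n(HCl) = 0.03194 × 0.3321 = 0.01061 mol
Let x = n(NaOH), y = n(Na2CO3).
Titrant: 1x + 2y = 0.01061;  mass: 40.00x + 105.99y = 0.5339
Solving, x = 2.173 × 10^-3 mol, y = 4.217 × 10^-3 mol
mass of NaOH = 2.173 × 10^-3 × 40.00 = 0.08690 g
% NaOH = 0.08690 / 0.5339 × 100 = 16.28 %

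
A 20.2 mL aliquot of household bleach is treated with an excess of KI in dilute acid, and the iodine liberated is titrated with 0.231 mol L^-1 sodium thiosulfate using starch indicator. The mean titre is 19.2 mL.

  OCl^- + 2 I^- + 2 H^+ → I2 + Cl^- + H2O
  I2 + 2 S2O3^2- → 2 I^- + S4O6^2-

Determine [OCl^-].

0.110 mol/L

n(S2O3^2-) = 0.0192 × 0.231 = 4.44 × 10^-3 mol
n(I2) = n(S2O3^2-)/2 = 2.22 × 10^-3 mol
n(OCl^-) in the aliquot = 2.22 × 10^-3 mol (1:1 ratio)
[OCl^-] = 2.22 × 10^-3 / 0.0202 = 0.110 mol/L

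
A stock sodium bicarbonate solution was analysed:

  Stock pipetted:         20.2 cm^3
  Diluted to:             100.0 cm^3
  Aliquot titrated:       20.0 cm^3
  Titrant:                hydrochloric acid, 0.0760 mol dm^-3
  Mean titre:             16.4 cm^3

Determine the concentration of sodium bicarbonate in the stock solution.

0.309 mol/L

NaHCO3 + HCl → NaCl + H2O + CO2
n(HCl) = 0.0164 × 0.0760 = 1.25 × 10^-3 mol
n(NaHCO3) in the aliquot = 1.25 × 10^-3 mol (1:1 ratio)
[NaHCO3]_dilute = 1.25 × 10^-3 / 0.0200 = 0.0623 mol/L
Dilution factor = 100.0 / 20.2 = 4.950
[NaHCO3]_stock = 0.0623 × 4.950 = 0.309 mol/L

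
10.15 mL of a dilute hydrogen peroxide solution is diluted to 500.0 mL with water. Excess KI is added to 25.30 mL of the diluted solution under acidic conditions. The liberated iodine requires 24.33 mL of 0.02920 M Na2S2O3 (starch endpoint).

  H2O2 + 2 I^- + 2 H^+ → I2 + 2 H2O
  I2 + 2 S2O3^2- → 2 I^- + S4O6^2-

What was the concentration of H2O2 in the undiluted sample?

0.6916 M

n(S2O3^2-) = 0.02433 × 0.02920 = 7.104 × 10^-4 mol
n(I2) = n(S2O3^2-)/2 = 3.552 × 10^-4 mol
n(H2O2) in the aliquot = 3.552 × 10^-4 mol (1:1 ratio)
[H2O2]_dilute = 3.552 × 10^-4 / 0.02530 = 0.01404 mol/L
[H2O2]_original = 0.01404 × 500.0/10.15 = 0.6916 mol/L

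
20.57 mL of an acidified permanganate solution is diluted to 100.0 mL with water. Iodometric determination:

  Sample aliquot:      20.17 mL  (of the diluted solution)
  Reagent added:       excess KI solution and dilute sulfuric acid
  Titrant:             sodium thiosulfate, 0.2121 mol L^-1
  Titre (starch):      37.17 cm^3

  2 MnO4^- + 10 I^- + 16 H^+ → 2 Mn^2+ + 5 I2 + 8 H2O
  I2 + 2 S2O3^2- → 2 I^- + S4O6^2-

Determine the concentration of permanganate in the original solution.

n(S2O3^2-) = 0.03717 × 0.2121 = 7.884 × 10^-3 mol
n(I2) = n(S2O3^2-)/2 = 3.942 × 10^-3 mol
From the 2:5 ratio, n(MnO4^-) in the aliquot = 2/5 × 3.942 × 10^-3 = 1.577 × 10^-3 mol
[MnO4^-]_dilute = 1.577 × 10^-3 / 0.02017 = 0.07817 mol/L
[MnO4^-]_original = 0.07817 × 100.0/20.57 = 0.3800 mol/L

0.3800 mol/L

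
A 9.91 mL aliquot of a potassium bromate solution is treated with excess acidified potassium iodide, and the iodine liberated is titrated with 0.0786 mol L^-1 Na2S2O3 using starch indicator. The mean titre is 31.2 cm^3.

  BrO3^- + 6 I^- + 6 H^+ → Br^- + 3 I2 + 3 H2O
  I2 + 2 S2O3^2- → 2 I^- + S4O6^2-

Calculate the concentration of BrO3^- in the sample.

n(S2O3^2-) = 0.0312 × 0.0786 = 2.45 × 10^-3 mol
n(I2) = n(S2O3^2-)/2 = 1.23 × 10^-3 mol
From the 1:3 ratio, n(BrO3^-) in the aliquot = 1/3 × 1.23 × 10^-3 = 4.09 × 10^-4 mol
[BrO3^-] = 4.09 × 10^-4 / 0.00991 = 0.0412 mol/L

0.0412 mol/L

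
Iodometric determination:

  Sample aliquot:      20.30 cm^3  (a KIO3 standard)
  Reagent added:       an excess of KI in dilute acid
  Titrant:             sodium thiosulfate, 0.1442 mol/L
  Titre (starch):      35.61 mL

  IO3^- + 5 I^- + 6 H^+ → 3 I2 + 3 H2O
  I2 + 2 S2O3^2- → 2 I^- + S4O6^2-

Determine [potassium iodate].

n(S2O3^2-) = 0.03561 × 0.1442 = 5.135 × 10^-3 mol
n(I2) = n(S2O3^2-)/2 = 2.567 × 10^-3 mol
From the 1:3 ratio, n(IO3^-) in the aliquot = 1/3 × 2.567 × 10^-3 = 8.558 × 10^-4 mol
[IO3^-] = 8.558 × 10^-4 / 0.02030 = 0.04216 mol/L

0.04216 mol/L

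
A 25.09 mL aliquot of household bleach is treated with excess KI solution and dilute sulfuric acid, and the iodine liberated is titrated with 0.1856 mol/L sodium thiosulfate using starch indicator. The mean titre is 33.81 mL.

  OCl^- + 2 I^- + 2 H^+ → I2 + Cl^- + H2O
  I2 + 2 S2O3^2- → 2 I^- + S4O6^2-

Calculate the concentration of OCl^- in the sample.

0.1251 mol/L

n(S2O3^2-) = 0.03381 × 0.1856 = 6.275 × 10^-3 mol
n(I2) = n(S2O3^2-)/2 = 3.138 × 10^-3 mol
n(OCl^-) in the aliquot = 3.138 × 10^-3 mol (1:1 ratio)
[OCl^-] = 3.138 × 10^-3 / 0.02509 = 0.1251 mol/L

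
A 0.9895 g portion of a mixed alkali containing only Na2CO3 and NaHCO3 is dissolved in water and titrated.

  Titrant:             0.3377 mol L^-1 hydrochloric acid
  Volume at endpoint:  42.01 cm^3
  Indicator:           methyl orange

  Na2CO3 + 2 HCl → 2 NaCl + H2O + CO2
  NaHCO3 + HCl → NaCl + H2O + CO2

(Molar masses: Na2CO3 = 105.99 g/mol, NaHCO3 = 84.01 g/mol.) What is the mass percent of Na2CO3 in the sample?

n(HCl) = 0.04201 × 0.3377 = 0.01419 mol
Let x = n(Na2CO3), y = n(NaHCO3).
Titrant: 2x + 1y = 0.01419;  mass: 105.99x + 84.01y = 0.9895
Solving, x = 3.262 × 10^-3 mol, y = 7.663 × 10^-3 mol
mass of Na2CO3 = 3.262 × 10^-3 × 105.99 = 0.3457 g
% Na2CO3 = 0.3457 / 0.9895 × 100 = 34.94 %

34.94 %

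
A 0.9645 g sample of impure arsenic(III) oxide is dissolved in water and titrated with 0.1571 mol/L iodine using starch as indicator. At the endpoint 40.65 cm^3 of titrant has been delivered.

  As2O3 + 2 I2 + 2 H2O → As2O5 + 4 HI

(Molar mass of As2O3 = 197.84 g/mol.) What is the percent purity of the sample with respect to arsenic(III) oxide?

65.50 %

n(I2) = 0.04065 L × 0.1571 mol/L = 6.386 × 10^-3 mol
From the 1:2 ratio, n(As2O3) = 1/2 × 6.386 × 10^-3 = 3.193 × 10^-3 mol
mass of As2O3 = 3.193 × 10^-3 × 197.84 g/mol = 0.6317 g
% As2O3 = 0.6317 / 0.9645 × 100 = 65.50 %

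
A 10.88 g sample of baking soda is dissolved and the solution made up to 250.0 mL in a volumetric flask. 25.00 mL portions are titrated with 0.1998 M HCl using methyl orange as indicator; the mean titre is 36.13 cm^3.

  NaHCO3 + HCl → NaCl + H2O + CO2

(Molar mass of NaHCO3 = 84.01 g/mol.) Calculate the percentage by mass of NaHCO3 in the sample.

n(HCl) per titration = 0.03613 × 0.1998 = 7.219 × 10^-3 mol
n(NaHCO3) in each aliquot = 7.219 × 10^-3 mol (1:1 ratio)
n(NaHCO3) in the whole flask = 7.219 × 10^-3 × 250.0/25.00 = 0.07219 mol
mass of NaHCO3 = 0.07219 × 84.01 = 6.064 g
% NaHCO3 = 6.064 / 10.88 × 100 = 55.74 %

55.74 %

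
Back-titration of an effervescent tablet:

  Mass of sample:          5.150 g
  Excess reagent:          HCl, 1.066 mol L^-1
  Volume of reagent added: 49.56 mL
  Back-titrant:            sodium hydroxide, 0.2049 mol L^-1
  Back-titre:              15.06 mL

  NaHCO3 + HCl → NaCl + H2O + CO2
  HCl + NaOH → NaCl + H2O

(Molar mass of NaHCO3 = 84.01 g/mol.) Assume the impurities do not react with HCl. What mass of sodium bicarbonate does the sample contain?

n(HCl) added = 0.04956 × 1.066 = 0.05283 mol
n(NaOH) used in back-titration = 0.01506 × 0.2049 = 3.086 × 10^-3 mol
n(HCl) left over = 3.086 × 10^-3 mol (1:1 ratio)
n(HCl) consumed by analyte = 0.05283 − 3.086 × 10^-3 = 0.04975 mol
n(NaHCO3) = 0.04975 mol (1:1 ratio)
mass of NaHCO3 = 0.04975 × 84.01 = 4.179 g

4.179 g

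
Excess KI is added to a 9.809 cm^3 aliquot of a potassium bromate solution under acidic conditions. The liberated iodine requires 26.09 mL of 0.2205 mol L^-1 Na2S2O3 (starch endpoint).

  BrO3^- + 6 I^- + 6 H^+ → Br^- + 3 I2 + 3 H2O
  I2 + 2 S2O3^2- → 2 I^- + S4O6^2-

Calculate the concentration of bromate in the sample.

n(S2O3^2-) = 0.02609 × 0.2205 = 5.753 × 10^-3 mol
n(I2) = n(S2O3^2-)/2 = 2.876 × 10^-3 mol
From the 1:3 ratio, n(BrO3^-) in the aliquot = 1/3 × 2.876 × 10^-3 = 9.588 × 10^-4 mol
[BrO3^-] = 9.588 × 10^-4 / 0.009809 = 0.09775 mol/L

0.09775 mol/L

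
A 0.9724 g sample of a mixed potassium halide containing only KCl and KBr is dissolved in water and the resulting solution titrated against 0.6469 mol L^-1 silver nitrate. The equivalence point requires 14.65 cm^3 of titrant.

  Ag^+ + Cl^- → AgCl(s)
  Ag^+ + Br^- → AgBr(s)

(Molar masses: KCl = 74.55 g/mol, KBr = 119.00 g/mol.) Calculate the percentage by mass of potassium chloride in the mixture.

n(AgNO3) = 0.01465 × 0.6469 = 9.477 × 10^-3 mol
Let x = n(KCl), y = n(KBr).
Titrant: 1x + 1y = 9.477 × 10^-3;  mass: 74.55x + 119.00y = 0.9724
Solving, x = 3.495 × 10^-3 mol, y = 5.982 × 10^-3 mol
mass of KCl = 3.495 × 10^-3 × 74.55 = 0.2606 g
% KCl = 0.2606 / 0.9724 × 100 = 26.80 %

26.80 %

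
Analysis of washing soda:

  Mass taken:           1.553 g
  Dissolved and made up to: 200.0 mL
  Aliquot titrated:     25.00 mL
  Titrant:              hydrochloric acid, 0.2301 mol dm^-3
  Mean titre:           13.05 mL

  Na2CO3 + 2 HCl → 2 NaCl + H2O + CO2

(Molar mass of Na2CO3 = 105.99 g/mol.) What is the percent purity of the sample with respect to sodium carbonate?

81.97 %

n(HCl) per titration = 0.01305 × 0.2301 = 3.003 × 10^-3 mol
From the 1:2 ratio, n(Na2CO3) in each aliquot = 1/2 × 3.003 × 10^-3 = 1.501 × 10^-3 mol
n(Na2CO3) in the whole flask = 1.501 × 10^-3 × 200.0/25.00 = 0.01201 mol
mass of Na2CO3 = 0.01201 × 105.99 = 1.273 g
% Na2CO3 = 1.273 / 1.553 × 100 = 81.97 %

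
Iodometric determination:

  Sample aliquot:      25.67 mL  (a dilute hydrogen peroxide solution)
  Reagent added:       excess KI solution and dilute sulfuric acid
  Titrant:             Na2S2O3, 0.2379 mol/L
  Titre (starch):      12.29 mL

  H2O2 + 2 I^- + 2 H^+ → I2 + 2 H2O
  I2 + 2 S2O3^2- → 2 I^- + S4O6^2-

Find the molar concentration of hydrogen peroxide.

n(S2O3^2-) = 0.01229 × 0.2379 = 2.924 × 10^-3 mol
n(I2) = n(S2O3^2-)/2 = 1.462 × 10^-3 mol
n(H2O2) in the aliquot = 1.462 × 10^-3 mol (1:1 ratio)
[H2O2] = 1.462 × 10^-3 / 0.02567 = 0.05695 mol/L

0.05695 mol/L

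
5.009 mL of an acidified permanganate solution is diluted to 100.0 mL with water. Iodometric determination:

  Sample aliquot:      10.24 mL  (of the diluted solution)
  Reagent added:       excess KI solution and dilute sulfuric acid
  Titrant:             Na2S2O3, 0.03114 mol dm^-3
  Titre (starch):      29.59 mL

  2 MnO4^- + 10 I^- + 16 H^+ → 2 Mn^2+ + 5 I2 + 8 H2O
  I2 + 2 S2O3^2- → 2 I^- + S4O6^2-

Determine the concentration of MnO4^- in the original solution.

0.3593 mol/L

n(S2O3^2-) = 0.02959 × 0.03114 = 9.214 × 10^-4 mol
n(I2) = n(S2O3^2-)/2 = 4.607 × 10^-4 mol
From the 2:5 ratio, n(MnO4^-) in the aliquot = 2/5 × 4.607 × 10^-4 = 1.843 × 10^-4 mol
[MnO4^-]_dilute = 1.843 × 10^-4 / 0.01024 = 0.01800 mol/L
[MnO4^-]_original = 0.01800 × 100.0/5.009 = 0.3593 mol/L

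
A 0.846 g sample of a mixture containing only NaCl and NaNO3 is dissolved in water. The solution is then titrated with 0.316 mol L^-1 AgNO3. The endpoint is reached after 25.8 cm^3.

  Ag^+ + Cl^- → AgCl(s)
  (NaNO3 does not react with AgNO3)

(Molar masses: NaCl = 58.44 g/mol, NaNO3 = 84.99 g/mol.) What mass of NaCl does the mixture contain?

n(AgNO3) = 0.0258 × 0.316 = 8.15 × 10^-3 mol
Let x = n(NaCl), y = n(NaNO3).
Titrant: 1x = 8.15 × 10^-3;  mass: 58.44x + 84.99y = 0.846
Solving, x = 8.15 × 10^-3 mol, y = 4.35 × 10^-3 mol
mass of NaCl = 8.15 × 10^-3 × 58.44 = 0.476 g

0.476 g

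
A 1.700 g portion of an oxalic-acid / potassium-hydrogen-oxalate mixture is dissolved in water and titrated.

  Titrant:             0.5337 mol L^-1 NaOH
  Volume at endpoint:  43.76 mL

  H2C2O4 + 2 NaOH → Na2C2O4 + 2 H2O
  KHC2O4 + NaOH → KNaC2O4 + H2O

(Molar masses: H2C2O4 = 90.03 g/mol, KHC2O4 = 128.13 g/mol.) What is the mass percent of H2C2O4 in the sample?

n(NaOH) = 0.04376 × 0.5337 = 0.02335 mol
Let x = n(H2C2O4), y = n(KHC2O4).
Titrant: 2x + 1y = 0.02335;  mass: 90.03x + 128.13y = 1.700
Solving, x = 7.775 × 10^-3 mol, y = 7.805 × 10^-3 mol
mass of H2C2O4 = 7.775 × 10^-3 × 90.03 = 0.7000 g
% H2C2O4 = 0.7000 / 1.700 × 100 = 41.18 %

41.18 %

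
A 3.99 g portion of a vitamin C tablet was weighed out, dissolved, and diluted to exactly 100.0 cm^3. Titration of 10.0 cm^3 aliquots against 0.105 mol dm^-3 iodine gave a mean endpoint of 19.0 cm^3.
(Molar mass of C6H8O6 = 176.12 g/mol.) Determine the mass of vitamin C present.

3.51 g

C6H8O6 + I2 → C6H6O6 + 2 HI
n(I2) per titration = 0.0190 × 0.105 = 1.99 × 10^-3 mol
n(C6H8O6) in each aliquot = 1.99 × 10^-3 mol (1:1 ratio)
n(C6H8O6) in the whole flask = 1.99 × 10^-3 × 100.0/10.0 = 0.0199 mol
mass of C6H8O6 = 0.0199 × 176.12 = 3.51 g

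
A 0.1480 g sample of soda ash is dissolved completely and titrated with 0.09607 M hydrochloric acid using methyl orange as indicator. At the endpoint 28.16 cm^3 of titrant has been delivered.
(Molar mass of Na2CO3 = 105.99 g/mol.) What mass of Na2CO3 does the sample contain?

Na2CO3 + 2 HCl → 2 NaCl + H2O + CO2
n(HCl) = 0.02816 L × 0.09607 mol/L = 2.705 × 10^-3 mol
From the 1:2 ratio, n(Na2CO3) = 1/2 × 2.705 × 10^-3 = 1.353 × 10^-3 mol
mass of Na2CO3 = 1.353 × 10^-3 × 105.99 g/mol = 0.1434 g

0.1434 g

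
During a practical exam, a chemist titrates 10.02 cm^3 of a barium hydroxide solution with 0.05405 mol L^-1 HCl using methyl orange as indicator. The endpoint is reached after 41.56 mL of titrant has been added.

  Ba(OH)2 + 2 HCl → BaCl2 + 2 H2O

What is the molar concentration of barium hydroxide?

n(HCl) = 0.04156 L × 0.05405 mol/L = 2.246 × 10^-3 mol
From the 1:2 mole ratio, n(Ba(OH)2) = 1/2 × 2.246 × 10^-3 = 1.123 × 10^-3 mol
[Ba(OH)2] = 1.123 × 10^-3 mol / 0.01002 L = 0.1121 mol/L

0.1121 mol/L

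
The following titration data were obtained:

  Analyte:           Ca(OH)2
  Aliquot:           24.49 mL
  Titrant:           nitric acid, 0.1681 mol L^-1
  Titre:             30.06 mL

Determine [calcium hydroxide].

Ca(OH)2 + 2 HNO3 → Ca(NO3)2 + 2 H2O
n(HNO3) = 0.03006 L × 0.1681 mol/L = 5.053 × 10^-3 mol
From the 1:2 mole ratio, n(Ca(OH)2) = 1/2 × 5.053 × 10^-3 = 2.527 × 10^-3 mol
[Ca(OH)2] = 2.527 × 10^-3 mol / 0.02449 L = 0.1032 mol/L

0.1032 mol/L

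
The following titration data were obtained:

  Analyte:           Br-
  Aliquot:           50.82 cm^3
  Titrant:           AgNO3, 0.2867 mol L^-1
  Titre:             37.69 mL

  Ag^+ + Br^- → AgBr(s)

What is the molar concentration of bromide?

n(AgNO3) = 0.03769 L × 0.2867 mol/L = 0.01081 mol
n(Br-) = 0.01081 mol (1:1 mole ratio)
[Br-] = 0.01081 mol / 0.05082 L = 0.2126 mol/L

0.2126 mol/L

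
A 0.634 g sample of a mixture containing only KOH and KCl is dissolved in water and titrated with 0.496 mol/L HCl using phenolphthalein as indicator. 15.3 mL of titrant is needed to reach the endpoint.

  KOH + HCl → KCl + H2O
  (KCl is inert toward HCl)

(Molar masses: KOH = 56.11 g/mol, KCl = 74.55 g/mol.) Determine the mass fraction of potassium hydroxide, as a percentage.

67.2 %

n(HCl) = 0.0153 × 0.496 = 7.59 × 10^-3 mol
Let x = n(KOH), y = n(KCl).
Titrant: 1x = 7.59 × 10^-3;  mass: 56.11x + 74.55y = 0.634
Solving, x = 7.59 × 10^-3 mol, y = 2.79 × 10^-3 mol
mass of KOH = 7.59 × 10^-3 × 56.11 = 0.426 g
% KOH = 0.426 / 0.634 × 100 = 67.2 %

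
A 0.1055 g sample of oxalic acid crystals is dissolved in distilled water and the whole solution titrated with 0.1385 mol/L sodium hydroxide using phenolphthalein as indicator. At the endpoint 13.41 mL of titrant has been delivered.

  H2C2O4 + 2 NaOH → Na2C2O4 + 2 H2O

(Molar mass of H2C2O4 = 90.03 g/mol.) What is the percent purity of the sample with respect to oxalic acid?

n(NaOH) = 0.01341 L × 0.1385 mol/L = 1.857 × 10^-3 mol
From the 1:2 ratio, n(H2C2O4) = 1/2 × 1.857 × 10^-3 = 9.286 × 10^-4 mol
mass of H2C2O4 = 9.286 × 10^-4 × 90.03 g/mol = 0.08361 g
% H2C2O4 = 0.08361 / 0.1055 × 100 = 79.25 %

79.25 %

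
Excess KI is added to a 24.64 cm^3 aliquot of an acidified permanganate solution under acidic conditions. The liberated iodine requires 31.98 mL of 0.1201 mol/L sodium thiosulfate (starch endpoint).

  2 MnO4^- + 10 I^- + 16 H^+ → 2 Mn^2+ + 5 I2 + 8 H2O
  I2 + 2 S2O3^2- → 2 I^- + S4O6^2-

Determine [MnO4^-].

n(S2O3^2-) = 0.03198 × 0.1201 = 3.841 × 10^-3 mol
n(I2) = n(S2O3^2-)/2 = 1.920 × 10^-3 mol
From the 2:5 ratio, n(MnO4^-) in the aliquot = 2/5 × 1.920 × 10^-3 = 7.682 × 10^-4 mol
[MnO4^-] = 7.682 × 10^-4 / 0.02464 = 0.03118 mol/L

0.03118 mol/L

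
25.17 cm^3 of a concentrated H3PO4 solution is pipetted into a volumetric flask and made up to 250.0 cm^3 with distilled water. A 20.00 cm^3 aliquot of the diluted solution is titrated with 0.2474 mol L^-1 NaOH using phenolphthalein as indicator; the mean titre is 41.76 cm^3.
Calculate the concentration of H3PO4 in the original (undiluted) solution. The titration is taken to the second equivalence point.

2.565 mol/L

H3PO4 + 2 NaOH → Na2HPO4 + 2 H2O
n(NaOH) = 0.04176 × 0.2474 = 0.01033 mol
From the 1:2 ratio, n(H3PO4) in the aliquot = 1/2 × 0.01033 = 5.166 × 10^-3 mol
[H3PO4]_dilute = 5.166 × 10^-3 / 0.02000 = 0.2583 mol/L
Dilution factor = 250.0 / 25.17 = 9.932
[H3PO4]_stock = 0.2583 × 9.932 = 2.565 mol/L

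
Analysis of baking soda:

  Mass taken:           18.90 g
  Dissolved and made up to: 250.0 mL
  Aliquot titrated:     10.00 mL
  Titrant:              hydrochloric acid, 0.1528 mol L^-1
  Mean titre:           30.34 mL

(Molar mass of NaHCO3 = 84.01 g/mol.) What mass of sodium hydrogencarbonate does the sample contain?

NaHCO3 + HCl → NaCl + H2O + CO2
n(HCl) per titration = 0.03034 × 0.1528 = 4.636 × 10^-3 mol
n(NaHCO3) in each aliquot = 4.636 × 10^-3 mol (1:1 ratio)
n(NaHCO3) in the whole flask = 4.636 × 10^-3 × 250.0/10.00 = 0.1159 mol
mass of NaHCO3 = 0.1159 × 84.01 = 9.737 g

9.737 g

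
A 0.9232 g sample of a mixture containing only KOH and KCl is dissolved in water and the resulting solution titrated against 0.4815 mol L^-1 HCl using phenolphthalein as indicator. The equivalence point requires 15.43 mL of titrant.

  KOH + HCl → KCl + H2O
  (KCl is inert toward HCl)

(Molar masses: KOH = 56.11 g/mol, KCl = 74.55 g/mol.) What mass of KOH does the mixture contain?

0.4169 g

n(HCl) = 0.01543 × 0.4815 = 7.430 × 10^-3 mol
Let x = n(KOH), y = n(KCl).
Titrant: 1x = 7.430 × 10^-3;  mass: 56.11x + 74.55y = 0.9232
Solving, x = 7.430 × 10^-3 mol, y = 6.792 × 10^-3 mol
mass of KOH = 7.430 × 10^-3 × 56.11 = 0.4169 g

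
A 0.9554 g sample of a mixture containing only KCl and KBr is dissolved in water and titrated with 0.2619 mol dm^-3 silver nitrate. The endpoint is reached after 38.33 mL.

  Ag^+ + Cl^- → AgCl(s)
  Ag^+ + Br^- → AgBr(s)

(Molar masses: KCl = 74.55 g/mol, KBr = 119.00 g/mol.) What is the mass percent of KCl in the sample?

n(AgNO3) = 0.03833 × 0.2619 = 0.01004 mol
Let x = n(KCl), y = n(KBr).
Titrant: 1x + 1y = 0.01004;  mass: 74.55x + 119.00y = 0.9554
Solving, x = 5.381 × 10^-3 mol, y = 4.657 × 10^-3 mol
mass of KCl = 5.381 × 10^-3 × 74.55 = 0.4012 g
% KCl = 0.4012 / 0.9554 × 100 = 41.99 %

41.99 %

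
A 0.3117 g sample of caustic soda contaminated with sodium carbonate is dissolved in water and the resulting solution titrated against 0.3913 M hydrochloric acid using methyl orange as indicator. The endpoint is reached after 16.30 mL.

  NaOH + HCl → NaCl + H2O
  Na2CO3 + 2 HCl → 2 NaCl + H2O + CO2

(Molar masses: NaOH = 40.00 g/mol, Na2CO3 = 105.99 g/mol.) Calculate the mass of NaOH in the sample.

0.08099 g

n(HCl) = 0.01630 × 0.3913 = 6.378 × 10^-3 mol
Let x = n(NaOH), y = n(Na2CO3).
Titrant: 1x + 2y = 6.378 × 10^-3;  mass: 40.00x + 105.99y = 0.3117
Solving, x = 2.025 × 10^-3 mol, y = 2.177 × 10^-3 mol
mass of NaOH = 2.025 × 10^-3 × 40.00 = 0.08099 g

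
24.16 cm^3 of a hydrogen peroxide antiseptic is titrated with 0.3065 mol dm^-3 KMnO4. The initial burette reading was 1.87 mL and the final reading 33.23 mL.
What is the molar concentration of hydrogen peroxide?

2 MnO4^- + 5 H2O2 + 6 H^+ → 2 Mn^2+ + 5 O2 + 8 H2O
n(KMnO4) = 0.03136 L × 0.3065 mol/L = 9.612 × 10^-3 mol
From the 5:2 mole ratio, n(H2O2) = 5/2 × 9.612 × 10^-3 = 0.02403 mol
[H2O2] = 0.02403 mol / 0.02416 L = 0.9946 mol/L

0.9946 mol/L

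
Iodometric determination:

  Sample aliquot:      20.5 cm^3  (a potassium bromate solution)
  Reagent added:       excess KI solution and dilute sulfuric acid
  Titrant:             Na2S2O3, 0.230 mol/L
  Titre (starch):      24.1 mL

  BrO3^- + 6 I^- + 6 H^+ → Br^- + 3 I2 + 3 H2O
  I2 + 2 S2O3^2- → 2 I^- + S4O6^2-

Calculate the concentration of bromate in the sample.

0.0451 mol/L

n(S2O3^2-) = 0.0241 × 0.230 = 5.54 × 10^-3 mol
n(I2) = n(S2O3^2-)/2 = 2.77 × 10^-3 mol
From the 1:3 ratio, n(BrO3^-) in the aliquot = 1/3 × 2.77 × 10^-3 = 9.24 × 10^-4 mol
[BrO3^-] = 9.24 × 10^-4 / 0.0205 = 0.0451 mol/L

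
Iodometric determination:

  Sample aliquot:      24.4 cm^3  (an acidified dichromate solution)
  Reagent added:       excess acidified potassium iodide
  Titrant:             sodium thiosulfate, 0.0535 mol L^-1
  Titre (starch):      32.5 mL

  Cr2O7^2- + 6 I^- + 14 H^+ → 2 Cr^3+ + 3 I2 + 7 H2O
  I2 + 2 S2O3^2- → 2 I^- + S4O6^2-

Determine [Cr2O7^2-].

n(S2O3^2-) = 0.0325 × 0.0535 = 1.74 × 10^-3 mol
n(I2) = n(S2O3^2-)/2 = 8.69 × 10^-4 mol
From the 1:3 ratio, n(Cr2O7^2-) in the aliquot = 1/3 × 8.69 × 10^-4 = 2.90 × 10^-4 mol
[Cr2O7^2-] = 2.90 × 10^-4 / 0.0244 = 0.0119 mol/L

0.0119 mol/L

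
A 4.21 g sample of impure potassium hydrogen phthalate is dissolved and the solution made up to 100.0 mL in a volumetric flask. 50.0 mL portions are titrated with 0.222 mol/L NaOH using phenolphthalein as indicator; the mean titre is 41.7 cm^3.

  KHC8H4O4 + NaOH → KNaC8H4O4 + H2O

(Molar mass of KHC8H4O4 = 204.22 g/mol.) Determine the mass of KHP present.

3.78 g

n(NaOH) per titration = 0.0417 × 0.222 = 9.26 × 10^-3 mol
n(KHC8H4O4) in each aliquot = 9.26 × 10^-3 mol (1:1 ratio)
n(KHC8H4O4) in the whole flask = 9.26 × 10^-3 × 100.0/50.0 = 0.0185 mol
mass of KHC8H4O4 = 0.0185 × 204.22 = 3.78 g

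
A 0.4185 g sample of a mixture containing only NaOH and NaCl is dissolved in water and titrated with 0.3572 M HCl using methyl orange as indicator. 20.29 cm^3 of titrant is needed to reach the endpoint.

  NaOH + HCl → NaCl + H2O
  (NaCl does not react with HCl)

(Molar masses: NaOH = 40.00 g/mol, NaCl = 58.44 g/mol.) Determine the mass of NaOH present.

n(HCl) = 0.02029 × 0.3572 = 7.248 × 10^-3 mol
Let x = n(NaOH), y = n(NaCl).
Titrant: 1x = 7.248 × 10^-3;  mass: 40.00x + 58.44y = 0.4185
Solving, x = 7.248 × 10^-3 mol, y = 2.200 × 10^-3 mol
mass of NaOH = 7.248 × 10^-3 × 40.00 = 0.2899 g

0.2899 g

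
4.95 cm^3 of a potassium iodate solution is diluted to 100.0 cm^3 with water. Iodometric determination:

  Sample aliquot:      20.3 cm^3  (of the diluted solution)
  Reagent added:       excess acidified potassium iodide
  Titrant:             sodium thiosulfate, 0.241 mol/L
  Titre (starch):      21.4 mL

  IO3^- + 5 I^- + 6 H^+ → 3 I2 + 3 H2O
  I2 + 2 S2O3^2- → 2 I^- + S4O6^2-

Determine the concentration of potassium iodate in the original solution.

n(S2O3^2-) = 0.0214 × 0.241 = 5.16 × 10^-3 mol
n(I2) = n(S2O3^2-)/2 = 2.58 × 10^-3 mol
From the 1:3 ratio, n(IO3^-) in the aliquot = 1/3 × 2.58 × 10^-3 = 8.60 × 10^-4 mol
[IO3^-]_dilute = 8.60 × 10^-4 / 0.0203 = 0.0423 mol/L
[IO3^-]_original = 0.0423 × 100.0/4.95 = 0.855 mol/L

0.855 mol/L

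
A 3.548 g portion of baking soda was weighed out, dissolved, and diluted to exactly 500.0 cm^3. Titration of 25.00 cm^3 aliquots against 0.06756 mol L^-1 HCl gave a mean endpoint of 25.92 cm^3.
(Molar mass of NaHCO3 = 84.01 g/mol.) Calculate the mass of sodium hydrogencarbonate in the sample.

NaHCO3 + HCl → NaCl + H2O + CO2
n(HCl) per titration = 0.02592 × 0.06756 = 1.751 × 10^-3 mol
n(NaHCO3) in each aliquot = 1.751 × 10^-3 mol (1:1 ratio)
n(NaHCO3) in the whole flask = 1.751 × 10^-3 × 500.0/25.00 = 0.03502 mol
mass of NaHCO3 = 0.03502 × 84.01 = 2.942 g

2.942 g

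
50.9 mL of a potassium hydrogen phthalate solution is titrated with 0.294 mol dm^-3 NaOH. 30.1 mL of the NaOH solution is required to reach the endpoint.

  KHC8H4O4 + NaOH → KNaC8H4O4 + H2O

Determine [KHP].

0.174 mol/L

n(NaOH) = 0.0301 L × 0.294 mol/L = 8.85 × 10^-3 mol
n(KHC8H4O4) = 8.85 × 10^-3 mol (1:1 mole ratio)
[KHC8H4O4] = 8.85 × 10^-3 mol / 0.0509 L = 0.174 mol/L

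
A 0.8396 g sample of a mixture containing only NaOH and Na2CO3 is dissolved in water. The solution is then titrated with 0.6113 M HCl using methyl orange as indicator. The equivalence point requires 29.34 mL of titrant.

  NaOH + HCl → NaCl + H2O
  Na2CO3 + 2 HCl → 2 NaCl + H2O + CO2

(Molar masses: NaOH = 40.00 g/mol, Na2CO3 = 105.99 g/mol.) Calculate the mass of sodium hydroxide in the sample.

0.3413 g

n(HCl) = 0.02934 × 0.6113 = 0.01794 mol
Let x = n(NaOH), y = n(Na2CO3).
Titrant: 1x + 2y = 0.01794;  mass: 40.00x + 105.99y = 0.8396
Solving, x = 8.534 × 10^-3 mol, y = 4.701 × 10^-3 mol
mass of NaOH = 8.534 × 10^-3 × 40.00 = 0.3413 g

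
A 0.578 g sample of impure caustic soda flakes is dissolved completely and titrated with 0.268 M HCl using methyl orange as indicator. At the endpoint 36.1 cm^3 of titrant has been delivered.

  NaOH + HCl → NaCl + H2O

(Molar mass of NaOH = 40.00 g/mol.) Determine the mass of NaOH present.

0.387 g

n(HCl) = 0.0361 L × 0.268 mol/L = 9.67 × 10^-3 mol
n(NaOH) = 9.67 × 10^-3 mol (1:1 ratio)
mass of NaOH = 9.67 × 10^-3 × 40.00 g/mol = 0.387 g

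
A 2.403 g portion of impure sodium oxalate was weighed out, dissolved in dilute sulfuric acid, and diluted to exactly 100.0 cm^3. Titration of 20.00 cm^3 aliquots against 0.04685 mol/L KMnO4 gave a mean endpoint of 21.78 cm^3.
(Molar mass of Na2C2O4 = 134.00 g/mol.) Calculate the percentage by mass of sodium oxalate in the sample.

2 MnO4^- + 5 C2O4^2- + 16 H^+ → 2 Mn^2+ + 10 CO2 + 8 H2O
n(KMnO4) per titration = 0.02178 × 0.04685 = 1.020 × 10^-3 mol
From the 5:2 ratio, n(Na2C2O4) in each aliquot = 5/2 × 1.020 × 10^-3 = 2.551 × 10^-3 mol
n(Na2C2O4) in the whole flask = 2.551 × 10^-3 × 100.0/20.00 = 0.01275 mol
mass of Na2C2O4 = 0.01275 × 134.00 = 1.709 g
% Na2C2O4 = 1.709 / 2.403 × 100 = 71.13 %

71.13 %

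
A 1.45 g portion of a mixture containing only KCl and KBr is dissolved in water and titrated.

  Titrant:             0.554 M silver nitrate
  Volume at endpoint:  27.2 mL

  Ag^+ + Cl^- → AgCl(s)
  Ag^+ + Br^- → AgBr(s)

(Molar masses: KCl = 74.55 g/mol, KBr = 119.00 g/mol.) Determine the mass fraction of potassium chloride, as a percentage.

39.7 %

n(AgNO3) = 0.0272 × 0.554 = 0.0151 mol
Let x = n(KCl), y = n(KBr).
Titrant: 1x + 1y = 0.0151;  mass: 74.55x + 119.00y = 1.45
Solving, x = 7.72 × 10^-3 mol, y = 7.35 × 10^-3 mol
mass of KCl = 7.72 × 10^-3 × 74.55 = 0.576 g
% KCl = 0.576 / 1.45 × 100 = 39.7 %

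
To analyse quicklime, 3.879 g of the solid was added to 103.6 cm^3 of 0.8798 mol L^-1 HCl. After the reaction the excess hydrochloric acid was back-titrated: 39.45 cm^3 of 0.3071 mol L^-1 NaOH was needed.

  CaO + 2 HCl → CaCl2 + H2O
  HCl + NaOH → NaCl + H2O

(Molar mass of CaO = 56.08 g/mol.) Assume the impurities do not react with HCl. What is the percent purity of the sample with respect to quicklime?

n(HCl) added = 0.1036 × 0.8798 = 0.09115 mol
n(NaOH) used in back-titration = 0.03945 × 0.3071 = 0.01212 mol
n(HCl) left over = 0.01212 mol (1:1 ratio)
n(HCl) consumed by analyte = 0.09115 − 0.01212 = 0.07903 mol
From the 1:2 ratio, n(CaO) = 1/2 × 0.07903 = 0.03952 mol
mass of CaO = 0.03952 × 56.08 = 2.216 g
% CaO = 2.216 / 3.879 × 100 = 57.13 %

57.13 %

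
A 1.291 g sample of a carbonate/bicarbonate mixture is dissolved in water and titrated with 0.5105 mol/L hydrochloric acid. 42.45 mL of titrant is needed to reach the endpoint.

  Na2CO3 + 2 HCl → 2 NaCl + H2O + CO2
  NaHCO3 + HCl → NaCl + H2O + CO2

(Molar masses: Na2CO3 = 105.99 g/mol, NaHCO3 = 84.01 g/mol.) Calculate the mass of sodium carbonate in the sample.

n(HCl) = 0.04245 × 0.5105 = 0.02167 mol
Let x = n(Na2CO3), y = n(NaHCO3).
Titrant: 2x + 1y = 0.02167;  mass: 105.99x + 84.01y = 1.291
Solving, x = 8.537 × 10^-3 mol, y = 4.596 × 10^-3 mol
mass of Na2CO3 = 8.537 × 10^-3 × 105.99 = 0.9048 g

0.9048 g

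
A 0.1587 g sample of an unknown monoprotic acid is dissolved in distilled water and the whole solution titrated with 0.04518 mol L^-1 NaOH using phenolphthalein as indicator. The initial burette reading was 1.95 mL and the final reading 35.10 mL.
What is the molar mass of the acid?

n(NaOH) = 0.03315 L × 0.04518 mol/L = 1.498 × 10^-3 mol
n(HA) = 1.498 × 10^-3 mol (1:1 ratio)
M = m / n = 0.1587 g / 1.498 × 10^-3 mol = 106.0 g/mol

106.0 g/mol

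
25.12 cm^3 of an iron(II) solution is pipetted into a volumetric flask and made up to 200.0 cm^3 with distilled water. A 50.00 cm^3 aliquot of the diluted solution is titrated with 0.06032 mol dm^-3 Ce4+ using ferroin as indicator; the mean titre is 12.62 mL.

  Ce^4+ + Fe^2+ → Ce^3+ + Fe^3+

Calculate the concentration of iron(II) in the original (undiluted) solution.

0.1212 mol/L

n(Ce4+) = 0.01262 × 0.06032 = 7.612 × 10^-4 mol
n(Fe2+) in the aliquot = 7.612 × 10^-4 mol (1:1 ratio)
[Fe2+]_dilute = 7.612 × 10^-4 / 0.05000 = 0.01522 mol/L
Dilution factor = 200.0 / 25.12 = 7.962
[Fe2+]_stock = 0.01522 × 7.962 = 0.1212 mol/L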